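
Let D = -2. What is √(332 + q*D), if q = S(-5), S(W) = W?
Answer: 3*√38 ≈ 18.493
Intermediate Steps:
q = -5
√(332 + q*D) = √(332 - 5*(-2)) = √(332 + 10) = √342 = 3*√38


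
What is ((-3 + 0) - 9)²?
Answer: 144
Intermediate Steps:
((-3 + 0) - 9)² = (-3 - 9)² = (-12)² = 144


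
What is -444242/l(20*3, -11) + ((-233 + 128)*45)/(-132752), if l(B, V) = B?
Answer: -14743432621/1991280 ≈ -7404.0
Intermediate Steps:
-444242/l(20*3, -11) + ((-233 + 128)*45)/(-132752) = -444242/(20*3) + ((-233 + 128)*45)/(-132752) = -444242/60 - 105*45*(-1/132752) = -444242*1/60 - 4725*(-1/132752) = -222121/30 + 4725/132752 = -14743432621/1991280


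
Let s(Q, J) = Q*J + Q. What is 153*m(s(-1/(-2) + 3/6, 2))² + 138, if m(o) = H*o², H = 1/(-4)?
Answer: 14601/16 ≈ 912.56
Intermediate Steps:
H = -¼ ≈ -0.25000
s(Q, J) = Q + J*Q (s(Q, J) = J*Q + Q = Q + J*Q)
m(o) = -o²/4
153*m(s(-1/(-2) + 3/6, 2))² + 138 = 153*(-(1 + 2)²*(-1/(-2) + 3/6)²/4)² + 138 = 153*(-9*(-1*(-½) + 3*(⅙))²/4)² + 138 = 153*(-9*(½ + ½)²/4)² + 138 = 153*(-(1*3)²/4)² + 138 = 153*(-¼*3²)² + 138 = 153*(-¼*9)² + 138 = 153*(-9/4)² + 138 = 153*(81/16) + 138 = 12393/16 + 138 = 14601/16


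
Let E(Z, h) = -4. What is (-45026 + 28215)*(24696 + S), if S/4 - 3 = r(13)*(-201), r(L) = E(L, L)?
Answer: -469430364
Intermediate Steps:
r(L) = -4
S = 3228 (S = 12 + 4*(-4*(-201)) = 12 + 4*804 = 12 + 3216 = 3228)
(-45026 + 28215)*(24696 + S) = (-45026 + 28215)*(24696 + 3228) = -16811*27924 = -469430364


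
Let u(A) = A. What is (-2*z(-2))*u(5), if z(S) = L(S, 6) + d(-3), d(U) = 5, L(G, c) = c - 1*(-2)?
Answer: -130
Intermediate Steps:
L(G, c) = 2 + c (L(G, c) = c + 2 = 2 + c)
z(S) = 13 (z(S) = (2 + 6) + 5 = 8 + 5 = 13)
(-2*z(-2))*u(5) = -2*13*5 = -26*5 = -130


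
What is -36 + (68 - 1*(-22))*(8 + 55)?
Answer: 5634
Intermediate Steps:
-36 + (68 - 1*(-22))*(8 + 55) = -36 + (68 + 22)*63 = -36 + 90*63 = -36 + 5670 = 5634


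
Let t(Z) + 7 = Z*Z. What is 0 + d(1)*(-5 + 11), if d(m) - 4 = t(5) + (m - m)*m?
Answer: 132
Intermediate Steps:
t(Z) = -7 + Z² (t(Z) = -7 + Z*Z = -7 + Z²)
d(m) = 22 (d(m) = 4 + ((-7 + 5²) + (m - m)*m) = 4 + ((-7 + 25) + 0*m) = 4 + (18 + 0) = 4 + 18 = 22)
0 + d(1)*(-5 + 11) = 0 + 22*(-5 + 11) = 0 + 22*6 = 0 + 132 = 132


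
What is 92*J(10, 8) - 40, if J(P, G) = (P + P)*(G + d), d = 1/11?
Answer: 163320/11 ≈ 14847.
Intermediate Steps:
d = 1/11 ≈ 0.090909
J(P, G) = 2*P*(1/11 + G) (J(P, G) = (P + P)*(G + 1/11) = (2*P)*(1/11 + G) = 2*P*(1/11 + G))
92*J(10, 8) - 40 = 92*((2/11)*10*(1 + 11*8)) - 40 = 92*((2/11)*10*(1 + 88)) - 40 = 92*((2/11)*10*89) - 40 = 92*(1780/11) - 40 = 163760/11 - 40 = 163320/11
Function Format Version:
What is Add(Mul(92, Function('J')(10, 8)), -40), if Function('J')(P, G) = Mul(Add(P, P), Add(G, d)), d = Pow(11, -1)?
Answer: Rational(163320, 11) ≈ 14847.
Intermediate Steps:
d = Rational(1, 11) ≈ 0.090909
Function('J')(P, G) = Mul(2, P, Add(Rational(1, 11), G)) (Function('J')(P, G) = Mul(Add(P, P), Add(G, Rational(1, 11))) = Mul(Mul(2, P), Add(Rational(1, 11), G)) = Mul(2, P, Add(Rational(1, 11), G)))
Add(Mul(92, Function('J')(10, 8)), -40) = Add(Mul(92, Mul(Rational(2, 11), 10, Add(1, Mul(11, 8)))), -40) = Add(Mul(92, Mul(Rational(2, 11), 10, Add(1, 88))), -40) = Add(Mul(92, Mul(Rational(2, 11), 10, 89)), -40) = Add(Mul(92, Rational(1780, 11)), -40) = Add(Rational(163760, 11), -40) = Rational(163320, 11)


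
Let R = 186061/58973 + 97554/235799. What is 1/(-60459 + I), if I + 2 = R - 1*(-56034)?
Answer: -13905774427/61511237338548 ≈ -0.00022607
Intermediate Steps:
R = 49626049781/13905774427 (R = 186061*(1/58973) + 97554*(1/235799) = 186061/58973 + 97554/235799 = 49626049781/13905774427 ≈ 3.5687)
I = 779217978743445/13905774427 (I = -2 + (49626049781/13905774427 - 1*(-56034)) = -2 + (49626049781/13905774427 + 56034) = -2 + 779245790292299/13905774427 = 779217978743445/13905774427 ≈ 56036.)
1/(-60459 + I) = 1/(-60459 + 779217978743445/13905774427) = 1/(-61511237338548/13905774427) = -13905774427/61511237338548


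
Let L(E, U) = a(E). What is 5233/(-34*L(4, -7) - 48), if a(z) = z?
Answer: -5233/184 ≈ -28.440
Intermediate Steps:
L(E, U) = E
5233/(-34*L(4, -7) - 48) = 5233/(-34*4 - 48) = 5233/(-136 - 48) = 5233/(-184) = 5233*(-1/184) = -5233/184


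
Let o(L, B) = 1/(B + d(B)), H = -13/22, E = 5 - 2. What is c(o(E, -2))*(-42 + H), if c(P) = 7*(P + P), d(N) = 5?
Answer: -6559/33 ≈ -198.76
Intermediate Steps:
E = 3
H = -13/22 (H = -13*1/22 = -13/22 ≈ -0.59091)
o(L, B) = 1/(5 + B) (o(L, B) = 1/(B + 5) = 1/(5 + B))
c(P) = 14*P (c(P) = 7*(2*P) = 14*P)
c(o(E, -2))*(-42 + H) = (14/(5 - 2))*(-42 - 13/22) = (14/3)*(-937/22) = -6559/33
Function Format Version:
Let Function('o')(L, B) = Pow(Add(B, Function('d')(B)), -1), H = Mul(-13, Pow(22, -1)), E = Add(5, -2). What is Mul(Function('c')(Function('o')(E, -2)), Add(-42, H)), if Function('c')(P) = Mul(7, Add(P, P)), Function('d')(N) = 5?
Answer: Rational(-6559, 33) ≈ -198.76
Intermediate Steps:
E = 3
H = Rational(-13, 22) (H = Mul(-13, Rational(1, 22)) = Rational(-13, 22) ≈ -0.59091)
Function('o')(L, B) = Pow(Add(5, B), -1) (Function('o')(L, B) = Pow(Add(B, 5), -1) = Pow(Add(5, B), -1))
Function('c')(P) = Mul(14, P) (Function('c')(P) = Mul(7, Mul(2, P)) = Mul(14, P))
Mul(Function('c')(Function('o')(E, -2)), Add(-42, H)) = Mul(Mul(14, Pow(Add(5, -2), -1)), Add(-42, Rational(-13, 22))) = Mul(Mul(14, Pow(3, -1)), Rational(-937, 22)) = Mul(Mul(14, Rational(1, 3)), Rational(-937, 22)) = Mul(Rational(14, 3), Rational(-937, 22)) = Rational(-6559, 33)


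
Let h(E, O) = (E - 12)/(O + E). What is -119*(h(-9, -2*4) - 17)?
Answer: 1876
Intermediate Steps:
h(E, O) = (-12 + E)/(E + O)
-119*(h(-9, -2*4) - 17) = -119*((-12 - 9)/(-9 - 2*4) - 17) = -119*(-21/(-9 - 8) - 17) = -119*(-21/(-17) - 17) = -119*(-1/17*(-21) - 17) = -119*(21/17 - 17) = -119*(-268/17) = 1876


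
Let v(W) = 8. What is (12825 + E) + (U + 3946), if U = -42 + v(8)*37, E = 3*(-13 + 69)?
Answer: 17193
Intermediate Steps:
E = 168 (E = 3*56 = 168)
U = 254 (U = -42 + 8*37 = -42 + 296 = 254)
(12825 + E) + (U + 3946) = (12825 + 168) + (254 + 3946) = 12993 + 4200 = 17193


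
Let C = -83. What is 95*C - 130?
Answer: -8015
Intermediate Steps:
95*C - 130 = 95*(-83) - 130 = -7885 - 130 = -8015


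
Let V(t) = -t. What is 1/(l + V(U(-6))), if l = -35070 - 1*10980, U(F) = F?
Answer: -1/46044 ≈ -2.1718e-5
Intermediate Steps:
l = -46050 (l = -35070 - 10980 = -46050)
1/(l + V(U(-6))) = 1/(-46050 - 1*(-6)) = 1/(-46050 + 6) = 1/(-46044) = -1/46044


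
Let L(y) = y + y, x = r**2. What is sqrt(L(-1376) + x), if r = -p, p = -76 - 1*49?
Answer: sqrt(12873) ≈ 113.46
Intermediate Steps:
p = -125 (p = -76 - 49 = -125)
r = 125 (r = -1*(-125) = 125)
x = 15625 (x = 125**2 = 15625)
L(y) = 2*y
sqrt(L(-1376) + x) = sqrt(2*(-1376) + 15625) = sqrt(-2752 + 15625) = sqrt(12873)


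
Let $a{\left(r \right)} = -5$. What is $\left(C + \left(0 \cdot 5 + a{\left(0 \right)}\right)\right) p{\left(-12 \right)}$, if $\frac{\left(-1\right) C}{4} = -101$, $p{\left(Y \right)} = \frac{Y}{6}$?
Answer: $-798$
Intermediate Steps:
$p{\left(Y \right)} = \frac{Y}{6}$ ($p{\left(Y \right)} = Y \frac{1}{6} = \frac{Y}{6}$)
$C = 404$ ($C = \left(-4\right) \left(-101\right) = 404$)
$\left(C + \left(0 \cdot 5 + a{\left(0 \right)}\right)\right) p{\left(-12 \right)} = \left(404 + \left(0 \cdot 5 - 5\right)\right) \frac{1}{6} \left(-12\right) = \left(404 + \left(0 - 5\right)\right) \left(-2\right) = \left(404 - 5\right) \left(-2\right) = 399 \left(-2\right) = -798$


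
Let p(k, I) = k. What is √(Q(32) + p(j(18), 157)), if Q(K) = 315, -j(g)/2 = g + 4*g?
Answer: 3*√15 ≈ 11.619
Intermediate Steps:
j(g) = -10*g (j(g) = -2*(g + 4*g) = -10*g)
√(Q(32) + p(j(18), 157)) = √(315 - 10*18) = √(315 - 180) = √135 = 3*√15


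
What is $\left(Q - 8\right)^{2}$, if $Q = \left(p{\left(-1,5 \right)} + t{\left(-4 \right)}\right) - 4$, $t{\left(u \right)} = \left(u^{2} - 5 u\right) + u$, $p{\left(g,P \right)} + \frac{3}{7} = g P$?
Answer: $\frac{10404}{49} \approx 212.33$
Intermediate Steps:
$p{\left(g,P \right)} = - \frac{3}{7} + P g$ ($p{\left(g,P \right)} = - \frac{3}{7} + g P = - \frac{3}{7} + P g$)
$t{\left(u \right)} = u^{2} - 4 u$
$Q = \frac{158}{7}$ ($Q = \left(\left(- \frac{3}{7} + 5 \left(-1\right)\right) - 4 \left(-4 - 4\right)\right) - 4 = \left(\left(- \frac{3}{7} - 5\right) - -32\right) - 4 = \left(- \frac{38}{7} + 32\right) - 4 = \frac{186}{7} - 4 = \frac{158}{7} \approx 22.571$)
$\left(Q - 8\right)^{2} = \left(\frac{158}{7} - 8\right)^{2} = \left(\frac{102}{7}\right)^{2} = \frac{10404}{49}$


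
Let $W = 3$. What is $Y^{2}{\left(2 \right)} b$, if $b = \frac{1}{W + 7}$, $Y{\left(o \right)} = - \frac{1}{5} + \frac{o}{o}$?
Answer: $\frac{8}{125} \approx 0.064$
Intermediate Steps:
$Y{\left(o \right)} = \frac{4}{5}$ ($Y{\left(o \right)} = \left(-1\right) \frac{1}{5} + 1 = - \frac{1}{5} + 1 = \frac{4}{5}$)
$b = \frac{1}{10}$ ($b = \frac{1}{3 + 7} = \frac{1}{10} \approx 0.1$)
$Y^{2}{\left(2 \right)} b = \left(\frac{4}{5}\right)^{2} \cdot \frac{1}{10} = \frac{16}{25} \cdot \frac{1}{10} = \frac{8}{125}$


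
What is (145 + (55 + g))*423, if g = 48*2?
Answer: 125208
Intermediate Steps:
g = 96
(145 + (55 + g))*423 = (145 + (55 + 96))*423 = (145 + 151)*423 = 296*423 = 125208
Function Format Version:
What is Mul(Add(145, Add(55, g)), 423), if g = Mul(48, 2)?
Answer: 125208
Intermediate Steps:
g = 96
Mul(Add(145, Add(55, g)), 423) = Mul(Add(145, Add(55, 96)), 423) = Mul(Add(145, 151), 423) = Mul(296, 423) = 125208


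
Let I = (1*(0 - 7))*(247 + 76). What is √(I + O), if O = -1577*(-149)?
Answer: 2*√58178 ≈ 482.40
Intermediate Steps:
O = 234973
I = -2261 (I = (1*(-7))*323 = -7*323 = -2261)
√(I + O) = √(-2261 + 234973) = √232712 = 2*√58178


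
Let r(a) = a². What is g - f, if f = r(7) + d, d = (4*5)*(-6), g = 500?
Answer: 571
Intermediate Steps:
d = -120 (d = 20*(-6) = -120)
f = -71 (f = 7² - 120 = 49 - 120 = -71)
g - f = 500 - 1*(-71) = 500 + 71 = 571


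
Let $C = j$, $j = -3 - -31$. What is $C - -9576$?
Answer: $9604$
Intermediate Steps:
$j = 28$ ($j = -3 + 31 = 28$)
$C = 28$
$C - -9576 = 28 - -9576 = 28 + 9576 = 9604$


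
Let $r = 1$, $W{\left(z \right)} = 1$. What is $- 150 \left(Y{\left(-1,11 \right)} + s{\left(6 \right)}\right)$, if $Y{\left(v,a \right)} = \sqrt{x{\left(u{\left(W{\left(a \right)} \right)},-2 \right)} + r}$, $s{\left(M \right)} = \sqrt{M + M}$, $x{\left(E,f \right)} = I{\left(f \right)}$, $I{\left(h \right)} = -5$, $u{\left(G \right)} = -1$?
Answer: $- 300 i - 300 \sqrt{3} \approx -519.62 - 300.0 i$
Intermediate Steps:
$x{\left(E,f \right)} = -5$
$s{\left(M \right)} = \sqrt{2} \sqrt{M}$ ($s{\left(M \right)} = \sqrt{2 M} = \sqrt{2} \sqrt{M}$)
$Y{\left(v,a \right)} = 2 i$ ($Y{\left(v,a \right)} = \sqrt{-5 + 1} = \sqrt{-4} = 2 i$)
$- 150 \left(Y{\left(-1,11 \right)} + s{\left(6 \right)}\right) = - 150 \left(2 i + \sqrt{2} \sqrt{6}\right) = - 150 \left(2 i + 2 \sqrt{3}\right) = - (300 i + 300 \sqrt{3}) = - 300 i - 300 \sqrt{3}$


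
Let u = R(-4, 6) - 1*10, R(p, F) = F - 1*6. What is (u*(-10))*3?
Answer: 300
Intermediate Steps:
R(p, F) = -6 + F (R(p, F) = F - 6 = -6 + F)
u = -10 (u = (-6 + 6) - 1*10 = 0 - 10 = -10)
(u*(-10))*3 = -10*(-10)*3 = 100*3 = 300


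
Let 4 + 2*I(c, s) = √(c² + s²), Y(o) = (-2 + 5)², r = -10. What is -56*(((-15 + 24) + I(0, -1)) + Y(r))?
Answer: -924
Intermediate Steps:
Y(o) = 9 (Y(o) = 3² = 9)
I(c, s) = -2 + √(c² + s²)/2
-56*(((-15 + 24) + I(0, -1)) + Y(r)) = -56*(((-15 + 24) + (-2 + √(0² + (-1)²)/2)) + 9) = -56*((9 + (-2 + √(0 + 1)/2)) + 9) = -56*((9 + (-2 + √1/2)) + 9) = -56*((9 + (-2 + (½)*1)) + 9) = -56*((9 + (-2 + ½)) + 9) = -56*((9 - 3/2) + 9) = -56*(15/2 + 9) = -56*33/2 = -924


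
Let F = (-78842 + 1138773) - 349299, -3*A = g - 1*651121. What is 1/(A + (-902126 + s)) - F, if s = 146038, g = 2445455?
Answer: -2887012141939/4062598 ≈ -7.1063e+5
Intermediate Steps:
A = -1794334/3 (A = -(2445455 - 1*651121)/3 = -(2445455 - 651121)/3 = -⅓*1794334 = -1794334/3 ≈ -5.9811e+5)
F = 710632 (F = 1059931 - 349299 = 710632)
1/(A + (-902126 + s)) - F = 1/(-1794334/3 + (-902126 + 146038)) - 1*710632 = 1/(-1794334/3 - 756088) - 710632 = 1/(-4062598/3) - 710632 = -3/4062598 - 710632 = -2887012141939/4062598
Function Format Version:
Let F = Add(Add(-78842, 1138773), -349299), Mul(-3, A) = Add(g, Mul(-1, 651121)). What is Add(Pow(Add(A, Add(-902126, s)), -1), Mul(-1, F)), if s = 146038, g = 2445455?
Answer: Rational(-2887012141939, 4062598) ≈ -7.1063e+5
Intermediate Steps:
A = Rational(-1794334, 3) (A = Mul(Rational(-1, 3), Add(2445455, Mul(-1, 651121))) = Mul(Rational(-1, 3), Add(2445455, -651121)) = Mul(Rational(-1, 3), 1794334) = Rational(-1794334, 3) ≈ -5.9811e+5)
F = 710632 (F = Add(1059931, -349299) = 710632)
Add(Pow(Add(A, Add(-902126, s)), -1), Mul(-1, F)) = Add(Pow(Add(Rational(-1794334, 3), Add(-902126, 146038)), -1), Mul(-1, 710632)) = Add(Pow(Add(Rational(-1794334, 3), -756088), -1), -710632) = Add(Pow(Rational(-4062598, 3), -1), -710632) = Add(Rational(-3, 4062598), -710632) = Rational(-2887012141939, 4062598)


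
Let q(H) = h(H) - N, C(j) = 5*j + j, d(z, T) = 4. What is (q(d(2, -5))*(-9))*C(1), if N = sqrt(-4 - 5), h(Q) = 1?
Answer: -54 + 162*I ≈ -54.0 + 162.0*I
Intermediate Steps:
N = 3*I (N = sqrt(-9) = 3*I ≈ 3.0*I)
C(j) = 6*j
q(H) = 1 - 3*I
(q(d(2, -5))*(-9))*C(1) = ((1 - 3*I)*(-9))*(6*1) = (-9 + 27*I)*6 = -54 + 162*I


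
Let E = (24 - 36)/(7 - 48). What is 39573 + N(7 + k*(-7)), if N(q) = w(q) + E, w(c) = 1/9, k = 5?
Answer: 14602586/369 ≈ 39573.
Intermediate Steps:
E = 12/41 (E = -12/(-41) = -12*(-1/41) = 12/41 ≈ 0.29268)
w(c) = ⅑
N(q) = 149/369 (N(q) = ⅑ + 12/41 = 149/369)
39573 + N(7 + k*(-7)) = 39573 + 149/369 = 14602586/369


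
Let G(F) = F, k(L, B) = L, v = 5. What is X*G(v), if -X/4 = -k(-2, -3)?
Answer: -40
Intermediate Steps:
X = -8 (X = -(-4)*(-2) = -4*2 = -8)
X*G(v) = -8*5 = -40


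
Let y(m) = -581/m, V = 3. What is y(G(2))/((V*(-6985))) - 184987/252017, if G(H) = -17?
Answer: -66045265822/89777275995 ≈ -0.73566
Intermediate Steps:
y(G(2))/((V*(-6985))) - 184987/252017 = (-581/(-17))/((3*(-6985))) - 184987/252017 = -581*(-1/17)/(-20955) - 184987*1/252017 = (581/17)*(-1/20955) - 184987/252017 = -581/356235 - 184987/252017 = -66045265822/89777275995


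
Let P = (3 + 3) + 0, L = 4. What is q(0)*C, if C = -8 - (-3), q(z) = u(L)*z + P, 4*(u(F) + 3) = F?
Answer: -30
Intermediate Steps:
u(F) = -3 + F/4
P = 6 (P = 6 + 0 = 6)
q(z) = 6 - 2*z (q(z) = (-3 + (1/4)*4)*z + 6 = (-3 + 1)*z + 6 = -2*z + 6 = 6 - 2*z)
C = -5 (C = -8 - 1*(-3) = -8 + 3 = -5)
q(0)*C = (6 - 2*0)*(-5) = (6 + 0)*(-5) = 6*(-5) = -30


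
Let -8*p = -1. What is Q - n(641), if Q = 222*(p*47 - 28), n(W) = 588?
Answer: -21999/4 ≈ -5499.8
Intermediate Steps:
p = ⅛ (p = -⅛*(-1) = ⅛ ≈ 0.12500)
Q = -19647/4 (Q = 222*((⅛)*47 - 28) = 222*(47/8 - 28) = 222*(-177/8) = -19647/4 ≈ -4911.8)
Q - n(641) = -19647/4 - 1*588 = -19647/4 - 588 = -21999/4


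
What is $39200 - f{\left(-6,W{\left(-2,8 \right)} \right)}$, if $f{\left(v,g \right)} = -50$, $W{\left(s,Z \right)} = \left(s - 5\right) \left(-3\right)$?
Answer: $39250$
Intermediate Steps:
$W{\left(s,Z \right)} = 15 - 3 s$ ($W{\left(s,Z \right)} = \left(-5 + s\right) \left(-3\right) = 15 - 3 s$)
$39200 - f{\left(-6,W{\left(-2,8 \right)} \right)} = 39200 - -50 = 39200 + 50 = 39250$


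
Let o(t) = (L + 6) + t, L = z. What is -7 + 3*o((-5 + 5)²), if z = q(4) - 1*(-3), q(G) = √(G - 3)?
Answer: 23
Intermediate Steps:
q(G) = √(-3 + G)
z = 4 (z = √(-3 + 4) - 1*(-3) = √1 + 3 = 1 + 3 = 4)
L = 4
o(t) = 10 + t (o(t) = (4 + 6) + t = 10 + t)
-7 + 3*o((-5 + 5)²) = -7 + 3*(10 + (-5 + 5)²) = -7 + 3*(10 + 0²) = -7 + 3*(10 + 0) = -7 + 3*10 = -7 + 30 = 23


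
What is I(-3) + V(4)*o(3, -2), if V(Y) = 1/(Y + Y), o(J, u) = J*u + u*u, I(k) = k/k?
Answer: ¾ ≈ 0.75000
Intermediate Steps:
I(k) = 1
o(J, u) = u² + J*u (o(J, u) = J*u + u² = u² + J*u)
V(Y) = 1/(2*Y)
I(-3) + V(4)*o(3, -2) = 1 + ((½)/4)*(-2*(3 - 2)) = 1 + ((½)*(¼))*(-2*1) = 1 + (⅛)*(-2) = 1 - ¼ = ¾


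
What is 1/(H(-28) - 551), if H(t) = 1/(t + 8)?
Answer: -20/11021 ≈ -0.0018147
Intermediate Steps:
H(t) = 1/(8 + t)
1/(H(-28) - 551) = 1/(1/(8 - 28) - 551) = 1/(1/(-20) - 551) = 1/(-1/20 - 551) = 1/(-11021/20) = -20/11021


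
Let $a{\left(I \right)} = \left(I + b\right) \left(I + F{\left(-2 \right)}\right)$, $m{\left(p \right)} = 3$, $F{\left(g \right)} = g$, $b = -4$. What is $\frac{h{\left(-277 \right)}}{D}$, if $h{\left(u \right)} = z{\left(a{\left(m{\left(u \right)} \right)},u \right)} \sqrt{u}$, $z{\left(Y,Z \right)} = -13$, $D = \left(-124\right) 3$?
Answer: $\frac{13 i \sqrt{277}}{372} \approx 0.58162 i$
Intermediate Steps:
$a{\left(I \right)} = \left(-4 + I\right) \left(-2 + I\right)$ ($a{\left(I \right)} = \left(I - 4\right) \left(I - 2\right) = \left(-4 + I\right) \left(-2 + I\right)$)
$D = -372$
$h{\left(u \right)} = - 13 \sqrt{u}$
$\frac{h{\left(-277 \right)}}{D} = \frac{\left(-13\right) \sqrt{-277}}{-372} = - 13 i \sqrt{277} \left(- \frac{1}{372}\right) = \frac{13 i \sqrt{277}}{372}$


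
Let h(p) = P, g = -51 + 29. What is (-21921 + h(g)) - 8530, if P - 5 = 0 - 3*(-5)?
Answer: -30431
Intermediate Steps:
g = -22
P = 20 (P = 5 + (0 - 3*(-5)) = 5 + (0 + 15) = 5 + 15 = 20)
h(p) = 20
(-21921 + h(g)) - 8530 = (-21921 + 20) - 8530 = -21901 - 8530 = -30431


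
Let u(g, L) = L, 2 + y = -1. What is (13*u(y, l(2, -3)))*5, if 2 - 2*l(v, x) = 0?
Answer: 65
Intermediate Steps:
y = -3 (y = -2 - 1 = -3)
l(v, x) = 1 (l(v, x) = 1 - ½*0 = 1 + 0 = 1)
(13*u(y, l(2, -3)))*5 = (13*1)*5 = 13*5 = 65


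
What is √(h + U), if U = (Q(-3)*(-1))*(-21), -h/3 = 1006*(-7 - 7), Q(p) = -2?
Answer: 3*√4690 ≈ 205.45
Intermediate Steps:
h = 42252 (h = -3018*(-7 - 7) = -3018*(-14) = -3*(-14084) = 42252)
U = -42 (U = -2*(-1)*(-21) = 2*(-21) = -42)
√(h + U) = √(42252 - 42) = √42210 = 3*√4690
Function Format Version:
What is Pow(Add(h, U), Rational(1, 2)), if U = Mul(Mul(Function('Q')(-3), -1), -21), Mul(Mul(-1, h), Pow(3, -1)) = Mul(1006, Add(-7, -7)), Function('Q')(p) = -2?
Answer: Mul(3, Pow(4690, Rational(1, 2))) ≈ 205.45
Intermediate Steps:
h = 42252 (h = Mul(-3, Mul(1006, Add(-7, -7))) = Mul(-3, Mul(1006, -14)) = Mul(-3, -14084) = 42252)
U = -42 (U = Mul(Mul(-2, -1), -21) = Mul(2, -21) = -42)
Pow(Add(h, U), Rational(1, 2)) = Pow(Add(42252, -42), Rational(1, 2)) = Pow(42210, Rational(1, 2)) = Mul(3, Pow(4690, Rational(1, 2)))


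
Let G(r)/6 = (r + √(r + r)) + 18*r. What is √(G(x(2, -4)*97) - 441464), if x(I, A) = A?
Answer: 2*√(-121424 + 3*I*√194) ≈ 0.11991 + 696.92*I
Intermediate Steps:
G(r) = 114*r + 6*√2*√r (G(r) = 6*((r + √(r + r)) + 18*r) = 6*((r + √(2*r)) + 18*r) = 6*((r + √2*√r) + 18*r) = 6*(19*r + √2*√r) = 114*r + 6*√2*√r)
√(G(x(2, -4)*97) - 441464) = √((114*(-4*97) + 6*√2*√(-4*97)) - 441464) = √((114*(-388) + 6*√2*√(-388)) - 441464) = √((-44232 + 6*√2*(2*I*√97)) - 441464) = √((-44232 + 12*I*√194) - 441464) = √(-485696 + 12*I*√194)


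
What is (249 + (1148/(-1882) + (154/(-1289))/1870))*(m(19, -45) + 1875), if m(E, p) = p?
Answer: 9372955739808/20620133 ≈ 4.5455e+5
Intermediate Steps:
(249 + (1148/(-1882) + (154/(-1289))/1870))*(m(19, -45) + 1875) = (249 + (1148/(-1882) + (154/(-1289))/1870))*(-45 + 1875) = (249 + (1148*(-1/1882) + (154*(-1/1289))*(1/1870)))*1830 = (249 + (-574/941 - 154/1289*1/1870))*1830 = (249 + (-574/941 - 7/109565))*1830 = (249 - 62896897/103100665)*1830 = (25609168688/103100665)*1830 = 9372955739808/20620133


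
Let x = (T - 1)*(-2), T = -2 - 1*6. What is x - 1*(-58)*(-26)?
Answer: -1490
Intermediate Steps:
T = -8 (T = -2 - 6 = -8)
x = 18 (x = (-8 - 1)*(-2) = -9*(-2) = 18)
x - 1*(-58)*(-26) = 18 - 1*(-58)*(-26) = 18 + 58*(-26) = 18 - 1508 = -1490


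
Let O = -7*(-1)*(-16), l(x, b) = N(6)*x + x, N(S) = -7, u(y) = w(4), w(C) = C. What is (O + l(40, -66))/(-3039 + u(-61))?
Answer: 352/3035 ≈ 0.11598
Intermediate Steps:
u(y) = 4
l(x, b) = -6*x (l(x, b) = -7*x + x = -6*x)
O = -112 (O = 7*(-16) = -112)
(O + l(40, -66))/(-3039 + u(-61)) = (-112 - 6*40)/(-3039 + 4) = (-112 - 240)/(-3035) = -352*(-1/3035) = 352/3035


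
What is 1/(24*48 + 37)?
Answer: 1/1189 ≈ 0.00084104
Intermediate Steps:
1/(24*48 + 37) = 1/(1152 + 37) = 1/1189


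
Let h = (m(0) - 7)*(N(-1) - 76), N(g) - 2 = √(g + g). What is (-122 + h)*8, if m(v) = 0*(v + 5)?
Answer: 3168 - 56*I*√2 ≈ 3168.0 - 79.196*I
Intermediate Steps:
N(g) = 2 + √2*√g (N(g) = 2 + √(g + g) = 2 + √(2*g) = 2 + √2*√g)
m(v) = 0 (m(v) = 0*(5 + v) = 0)
h = 518 - 7*I*√2 (h = (0 - 7)*((2 + √2*√(-1)) - 76) = -7*((2 + √2*I) - 76) = -7*((2 + I*√2) - 76) = -7*(-74 + I*√2) = 518 - 7*I*√2 ≈ 518.0 - 9.8995*I)
(-122 + h)*8 = (-122 + (518 - 7*I*√2))*8 = (396 - 7*I*√2)*8 = 3168 - 56*I*√2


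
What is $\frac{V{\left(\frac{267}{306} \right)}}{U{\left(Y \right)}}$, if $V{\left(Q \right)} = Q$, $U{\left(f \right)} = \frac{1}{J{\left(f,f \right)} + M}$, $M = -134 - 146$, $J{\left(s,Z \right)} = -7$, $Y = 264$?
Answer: $- \frac{25543}{102} \approx -250.42$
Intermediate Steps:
$M = -280$ ($M = -134 - 146 = -280$)
$U{\left(f \right)} = - \frac{1}{287}$ ($U{\left(f \right)} = \frac{1}{-7 - 280} = \frac{1}{-287} = - \frac{1}{287}$)
$\frac{V{\left(\frac{267}{306} \right)}}{U{\left(Y \right)}} = \frac{267 \cdot \frac{1}{306}}{- \frac{1}{287}} = 267 \cdot \frac{1}{306} \left(-287\right) = \frac{89}{102} \left(-287\right) = - \frac{25543}{102}$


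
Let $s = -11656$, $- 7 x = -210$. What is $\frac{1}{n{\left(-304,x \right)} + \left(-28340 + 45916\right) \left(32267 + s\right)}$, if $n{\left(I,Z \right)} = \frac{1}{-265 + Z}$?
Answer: $\frac{235}{85130849959} \approx 2.7605 \cdot 10^{-9}$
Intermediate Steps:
$x = 30$ ($x = \left(- \frac{1}{7}\right) \left(-210\right) = 30$)
$\frac{1}{n{\left(-304,x \right)} + \left(-28340 + 45916\right) \left(32267 + s\right)} = \frac{1}{\frac{1}{-265 + 30} + \left(-28340 + 45916\right) \left(32267 - 11656\right)} = \frac{1}{\frac{1}{-235} + 17576 \cdot 20611} = \frac{1}{- \frac{1}{235} + 362258936} = \frac{1}{\frac{85130849959}{235}} = \frac{235}{85130849959}$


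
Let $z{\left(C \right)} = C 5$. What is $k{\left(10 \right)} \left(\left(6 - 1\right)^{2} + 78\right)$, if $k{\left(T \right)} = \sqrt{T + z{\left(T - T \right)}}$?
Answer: $103 \sqrt{10} \approx 325.71$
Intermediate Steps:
$z{\left(C \right)} = 5 C$
$k{\left(T \right)} = \sqrt{T}$ ($k{\left(T \right)} = \sqrt{T + 5 \left(T - T\right)} = \sqrt{T + 5 \cdot 0} = \sqrt{T + 0} = \sqrt{T}$)
$k{\left(10 \right)} \left(\left(6 - 1\right)^{2} + 78\right) = \sqrt{10} \left(\left(6 - 1\right)^{2} + 78\right) = \sqrt{10} \left(5^{2} + 78\right) = \sqrt{10} \left(25 + 78\right) = \sqrt{10} \cdot 103 = 103 \sqrt{10}$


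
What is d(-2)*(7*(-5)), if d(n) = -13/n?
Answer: -455/2 ≈ -227.50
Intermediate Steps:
d(-2)*(7*(-5)) = (-13/(-2))*(7*(-5)) = -13*(-½)*(-35) = (13/2)*(-35) = -455/2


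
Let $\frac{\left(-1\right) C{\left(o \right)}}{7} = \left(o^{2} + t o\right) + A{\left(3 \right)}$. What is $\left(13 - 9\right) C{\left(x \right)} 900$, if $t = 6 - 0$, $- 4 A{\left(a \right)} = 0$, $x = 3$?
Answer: $-680400$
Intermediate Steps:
$A{\left(a \right)} = 0$ ($A{\left(a \right)} = \left(- \frac{1}{4}\right) 0 = 0$)
$t = 6$ ($t = 6 + 0 = 6$)
$C{\left(o \right)} = - 42 o - 7 o^{2}$ ($C{\left(o \right)} = - 7 \left(\left(o^{2} + 6 o\right) + 0\right) = - 7 \left(o^{2} + 6 o\right) = - 42 o - 7 o^{2}$)
$\left(13 - 9\right) C{\left(x \right)} 900 = \left(13 - 9\right) 7 \cdot 3 \left(-6 - 3\right) 900 = 4 \cdot 7 \cdot 3 \left(-9\right) 900 = 4 \left(-189\right) 900 = \left(-756\right) 900 = -680400$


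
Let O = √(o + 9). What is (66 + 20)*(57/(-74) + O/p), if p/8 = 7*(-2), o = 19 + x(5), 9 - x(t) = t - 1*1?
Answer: -2451/37 - 43*√33/56 ≈ -70.654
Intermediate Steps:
x(t) = 10 - t (x(t) = 9 - (t - 1*1) = 9 - (t - 1) = 9 - (-1 + t) = 9 + (1 - t) = 10 - t)
o = 24 (o = 19 + (10 - 1*5) = 19 + (10 - 5) = 19 + 5 = 24)
O = √33 (O = √(24 + 9) = √33 ≈ 5.7446)
p = -112 (p = 8*(7*(-2)) = 8*(-14) = -112)
(66 + 20)*(57/(-74) + O/p) = (66 + 20)*(57/(-74) + √33/(-112)) = 86*(57*(-1/74) + √33*(-1/112)) = 86*(-57/74 - √33/112) = -2451/37 - 43*√33/56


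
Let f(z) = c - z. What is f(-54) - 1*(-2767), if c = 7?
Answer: 2828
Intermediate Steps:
f(z) = 7 - z
f(-54) - 1*(-2767) = (7 - 1*(-54)) - 1*(-2767) = (7 + 54) + 2767 = 61 + 2767 = 2828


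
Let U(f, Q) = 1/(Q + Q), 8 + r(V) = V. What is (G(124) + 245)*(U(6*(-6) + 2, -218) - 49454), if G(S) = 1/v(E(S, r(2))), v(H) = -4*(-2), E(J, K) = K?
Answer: -42282974145/3488 ≈ -1.2122e+7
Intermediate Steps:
r(V) = -8 + V
v(H) = 8
G(S) = ⅛ (G(S) = 1/8 = ⅛)
U(f, Q) = 1/(2*Q)
(G(124) + 245)*(U(6*(-6) + 2, -218) - 49454) = (⅛ + 245)*((½)/(-218) - 49454) = 1961*((½)*(-1/218) - 49454)/8 = 1961*(-1/436 - 49454)/8 = (1961/8)*(-21561945/436) = -42282974145/3488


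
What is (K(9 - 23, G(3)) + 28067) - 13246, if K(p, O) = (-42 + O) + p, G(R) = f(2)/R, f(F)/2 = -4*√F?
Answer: 14765 - 8*√2/3 ≈ 14761.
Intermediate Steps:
f(F) = -8*√F (f(F) = 2*(-4*√F) = -8*√F)
G(R) = -8*√2/R (G(R) = (-8*√2)/R = -8*√2/R)
K(p, O) = -42 + O + p
(K(9 - 23, G(3)) + 28067) - 13246 = ((-42 - 8*√2/3 + (9 - 23)) + 28067) - 13246 = ((-42 - 8*√2*⅓ - 14) + 28067) - 13246 = ((-42 - 8*√2/3 - 14) + 28067) - 13246 = ((-56 - 8*√2/3) + 28067) - 13246 = (28011 - 8*√2/3) - 13246 = 14765 - 8*√2/3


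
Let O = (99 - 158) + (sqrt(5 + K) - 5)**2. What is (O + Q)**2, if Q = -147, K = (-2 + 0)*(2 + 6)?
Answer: 35764 + 3840*I*sqrt(11) ≈ 35764.0 + 12736.0*I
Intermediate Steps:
K = -16 (K = -2*8 = -16)
O = -59 + (-5 + I*sqrt(11))**2 (O = (99 - 158) + (sqrt(5 - 16) - 5)**2 = -59 + (sqrt(-11) - 5)**2 = -59 + (I*sqrt(11) - 5)**2 = -59 + (-5 + I*sqrt(11))**2 ≈ -45.0 - 33.166*I)
(O + Q)**2 = ((-59 + (5 - I*sqrt(11))**2) - 147)**2 = (-206 + (5 - I*sqrt(11))**2)**2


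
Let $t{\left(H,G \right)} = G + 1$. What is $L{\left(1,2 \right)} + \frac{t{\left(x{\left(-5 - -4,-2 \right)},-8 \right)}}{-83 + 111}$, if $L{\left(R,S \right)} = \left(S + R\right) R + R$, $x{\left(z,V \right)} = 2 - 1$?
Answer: $\frac{15}{4} \approx 3.75$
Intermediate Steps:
$x{\left(z,V \right)} = 1$ ($x{\left(z,V \right)} = 2 - 1 = 1$)
$L{\left(R,S \right)} = R + R \left(R + S\right)$ ($L{\left(R,S \right)} = \left(R + S\right) R + R = R \left(R + S\right) + R = R + R \left(R + S\right)$)
$t{\left(H,G \right)} = 1 + G$
$L{\left(1,2 \right)} + \frac{t{\left(x{\left(-5 - -4,-2 \right)},-8 \right)}}{-83 + 111} = 1 \left(1 + 1 + 2\right) + \frac{1 - 8}{-83 + 111} = 1 \cdot 4 - \frac{7}{28} = 4 - \frac{1}{4} = \frac{15}{4}$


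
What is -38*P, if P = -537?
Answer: 20406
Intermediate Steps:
-38*P = -38*(-537) = 20406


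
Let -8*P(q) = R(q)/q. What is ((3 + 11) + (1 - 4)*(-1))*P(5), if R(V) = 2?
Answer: -17/20 ≈ -0.85000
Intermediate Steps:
P(q) = -1/(4*q)
((3 + 11) + (1 - 4)*(-1))*P(5) = ((3 + 11) + (1 - 4)*(-1))*(-1/4/5) = (14 - 3*(-1))*(-1/4*1/5) = (14 + 3)*(-1/20) = 17*(-1/20) = -17/20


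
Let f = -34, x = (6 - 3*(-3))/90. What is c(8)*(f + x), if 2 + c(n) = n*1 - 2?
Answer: -406/3 ≈ -135.33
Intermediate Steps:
c(n) = -4 + n (c(n) = -2 + (n*1 - 2) = -2 + (n - 2) = -2 + (-2 + n) = -4 + n)
x = 1/6 (x = (6 + 9)*(1/90) = 15*(1/90) = 1/6 ≈ 0.16667)
c(8)*(f + x) = (-4 + 8)*(-34 + 1/6) = 4*(-203/6) = -406/3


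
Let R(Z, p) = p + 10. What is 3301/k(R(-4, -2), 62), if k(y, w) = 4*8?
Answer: 3301/32 ≈ 103.16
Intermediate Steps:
R(Z, p) = 10 + p
k(y, w) = 32
3301/k(R(-4, -2), 62) = 3301/32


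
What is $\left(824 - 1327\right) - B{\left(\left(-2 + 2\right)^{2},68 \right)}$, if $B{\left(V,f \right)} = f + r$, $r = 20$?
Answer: $-591$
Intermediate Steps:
$B{\left(V,f \right)} = 20 + f$ ($B{\left(V,f \right)} = f + 20 = 20 + f$)
$\left(824 - 1327\right) - B{\left(\left(-2 + 2\right)^{2},68 \right)} = \left(824 - 1327\right) - \left(20 + 68\right) = -503 - 88 = -591$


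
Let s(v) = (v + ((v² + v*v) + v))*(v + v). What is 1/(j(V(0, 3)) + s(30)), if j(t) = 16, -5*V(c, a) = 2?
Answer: 1/111616 ≈ 8.9593e-6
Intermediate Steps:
V(c, a) = -⅖ (V(c, a) = -⅕*2 = -⅖)
s(v) = 2*v*(2*v + 2*v²) (s(v) = (v + ((v² + v²) + v))*(2*v) = (v + (2*v² + v))*(2*v) = (v + (v + 2*v²))*(2*v) = (2*v + 2*v²)*(2*v) = 2*v*(2*v + 2*v²))
1/(j(V(0, 3)) + s(30)) = 1/(16 + 4*30²*(1 + 30)) = 1/(16 + 4*900*31) = 1/(16 + 111600) = 1/111616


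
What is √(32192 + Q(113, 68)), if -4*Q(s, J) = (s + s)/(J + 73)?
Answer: √2560004742/282 ≈ 179.42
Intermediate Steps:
Q(s, J) = -s/(2*(73 + J)) (Q(s, J) = -(s + s)/(4*(J + 73)) = -2*s/(4*(73 + J)) = -s/(2*(73 + J)))
√(32192 + Q(113, 68)) = √(32192 - 1*113/(146 + 2*68)) = √(32192 - 1*113/(146 + 136)) = √(32192 - 1*113/282) = √(32192 - 1*113*1/282) = √(32192 - 113/282) = √(9078031/282) = √2560004742/282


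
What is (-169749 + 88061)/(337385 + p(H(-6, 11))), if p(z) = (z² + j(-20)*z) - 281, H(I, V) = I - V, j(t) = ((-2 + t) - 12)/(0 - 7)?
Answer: -571816/2361173 ≈ -0.24217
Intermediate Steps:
j(t) = 2 - t/7 (j(t) = (-14 + t)/(-7) = (-14 + t)*(-⅐) = 2 - t/7)
p(z) = -281 + z² + 34*z/7 (p(z) = (z² + (2 - ⅐*(-20))*z) - 281 = (z² + (2 + 20/7)*z) - 281 = (z² + 34*z/7) - 281 = -281 + z² + 34*z/7)
(-169749 + 88061)/(337385 + p(H(-6, 11))) = (-169749 + 88061)/(337385 + (-281 + (-6 - 1*11)² + 34*(-6 - 1*11)/7)) = -81688/(337385 + (-281 + (-6 - 11)² + 34*(-6 - 11)/7)) = -81688/(337385 + (-281 + (-17)² + (34/7)*(-17))) = -81688/(337385 + (-281 + 289 - 578/7)) = -81688/(337385 - 522/7) = -81688/2361173/7 = -81688*7/2361173 = -571816/2361173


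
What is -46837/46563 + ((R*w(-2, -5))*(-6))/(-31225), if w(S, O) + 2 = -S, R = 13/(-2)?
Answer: -46837/46563 ≈ -1.0059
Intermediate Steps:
R = -13/2 (R = 13*(-½) = -13/2 ≈ -6.5000)
w(S, O) = -2 - S
-46837/46563 + ((R*w(-2, -5))*(-6))/(-31225) = -46837/46563 + (-13*(-2 - 1*(-2))/2*(-6))/(-31225) = -46837*1/46563 + (-13*(-2 + 2)/2*(-6))*(-1/31225) = -46837/46563 + (-13/2*0*(-6))*(-1/31225) = -46837/46563 + (0*(-6))*(-1/31225) = -46837/46563 + 0*(-1/31225) = -46837/46563 + 0 = -46837/46563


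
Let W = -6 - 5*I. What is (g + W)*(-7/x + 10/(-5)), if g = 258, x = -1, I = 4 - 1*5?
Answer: 1285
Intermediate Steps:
I = -1 (I = 4 - 5 = -1)
W = -1 (W = -6 - 5*(-1) = -6 + 5 = -1)
(g + W)*(-7/x + 10/(-5)) = (258 - 1)*(-7/(-1) + 10/(-5)) = 257*(-7*(-1) + 10*(-⅕)) = 257*(7 - 2) = 257*5 = 1285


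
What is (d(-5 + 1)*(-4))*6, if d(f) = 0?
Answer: 0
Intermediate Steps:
(d(-5 + 1)*(-4))*6 = (0*(-4))*6 = 0*6 = 0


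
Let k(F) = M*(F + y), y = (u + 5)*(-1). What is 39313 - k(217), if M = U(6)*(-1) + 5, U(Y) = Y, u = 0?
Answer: 39525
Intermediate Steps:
M = -1 (M = 6*(-1) + 5 = -6 + 5 = -1)
y = -5 (y = (0 + 5)*(-1) = 5*(-1) = -5)
k(F) = 5 - F (k(F) = -(F - 5) = -(-5 + F) = 5 - F)
39313 - k(217) = 39313 - (5 - 1*217) = 39313 - (5 - 217) = 39313 - 1*(-212) = 39313 + 212 = 39525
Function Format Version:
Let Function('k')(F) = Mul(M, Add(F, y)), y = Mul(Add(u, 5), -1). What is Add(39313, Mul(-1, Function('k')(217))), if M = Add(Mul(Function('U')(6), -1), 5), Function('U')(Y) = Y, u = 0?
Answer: 39525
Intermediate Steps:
M = -1 (M = Add(Mul(6, -1), 5) = Add(-6, 5) = -1)
y = -5 (y = Mul(Add(0, 5), -1) = Mul(5, -1) = -5)
Function('k')(F) = Add(5, Mul(-1, F)) (Function('k')(F) = Mul(-1, Add(F, -5)) = Mul(-1, Add(-5, F)) = Add(5, Mul(-1, F)))
Add(39313, Mul(-1, Function('k')(217))) = Add(39313, Mul(-1, Add(5, Mul(-1, 217)))) = Add(39313, Mul(-1, Add(5, -217))) = Add(39313, Mul(-1, -212)) = Add(39313, 212) = 39525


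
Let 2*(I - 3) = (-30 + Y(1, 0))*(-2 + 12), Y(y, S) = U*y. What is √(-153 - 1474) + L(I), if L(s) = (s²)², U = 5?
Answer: 221533456 + I*√1627 ≈ 2.2153e+8 + 40.336*I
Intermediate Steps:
Y(y, S) = 5*y
I = -122 (I = 3 + ((-30 + 5*1)*(-2 + 12))/2 = 3 + ((-30 + 5)*10)/2 = 3 + (-25*10)/2 = 3 + (½)*(-250) = 3 - 125 = -122)
L(s) = s⁴
√(-153 - 1474) + L(I) = √(-153 - 1474) + (-122)⁴ = √(-1627) + 221533456 = I*√1627 + 221533456 = 221533456 + I*√1627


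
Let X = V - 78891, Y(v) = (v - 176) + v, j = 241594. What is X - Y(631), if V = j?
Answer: 161617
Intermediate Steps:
V = 241594
Y(v) = -176 + 2*v (Y(v) = (-176 + v) + v = -176 + 2*v)
X = 162703 (X = 241594 - 78891 = 162703)
X - Y(631) = 162703 - (-176 + 2*631) = 162703 - (-176 + 1262) = 162703 - 1*1086 = 162703 - 1086 = 161617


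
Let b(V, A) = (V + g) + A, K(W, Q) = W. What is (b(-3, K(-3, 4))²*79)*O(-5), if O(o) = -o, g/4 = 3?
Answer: 14220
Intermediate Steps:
g = 12 (g = 4*3 = 12)
b(V, A) = 12 + A + V (b(V, A) = (V + 12) + A = (12 + V) + A = 12 + A + V)
(b(-3, K(-3, 4))²*79)*O(-5) = ((12 - 3 - 3)²*79)*(-1*(-5)) = (6²*79)*5 = (36*79)*5 = 2844*5 = 14220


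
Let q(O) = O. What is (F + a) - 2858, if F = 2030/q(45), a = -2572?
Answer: -48464/9 ≈ -5384.9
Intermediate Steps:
F = 406/9 (F = 2030/45 = 2030*(1/45) = 406/9 ≈ 45.111)
(F + a) - 2858 = (406/9 - 2572) - 2858 = -22742/9 - 2858 = -48464/9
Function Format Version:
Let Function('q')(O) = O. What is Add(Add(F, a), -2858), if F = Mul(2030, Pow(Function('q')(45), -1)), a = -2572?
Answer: Rational(-48464, 9) ≈ -5384.9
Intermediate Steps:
F = Rational(406, 9) (F = Mul(2030, Pow(45, -1)) = Mul(2030, Rational(1, 45)) = Rational(406, 9) ≈ 45.111)
Add(Add(F, a), -2858) = Add(Add(Rational(406, 9), -2572), -2858) = Add(Rational(-22742, 9), -2858) = Rational(-48464, 9)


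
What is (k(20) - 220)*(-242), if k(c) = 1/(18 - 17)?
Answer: 52998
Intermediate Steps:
k(c) = 1 (k(c) = 1/1 = 1)
(k(20) - 220)*(-242) = (1 - 220)*(-242) = -219*(-242) = 52998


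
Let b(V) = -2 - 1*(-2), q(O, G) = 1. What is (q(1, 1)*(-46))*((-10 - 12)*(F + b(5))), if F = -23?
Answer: -23276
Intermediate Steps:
b(V) = 0 (b(V) = -2 + 2 = 0)
(q(1, 1)*(-46))*((-10 - 12)*(F + b(5))) = (1*(-46))*((-10 - 12)*(-23 + 0)) = -(-1012)*(-23) = -46*506 = -23276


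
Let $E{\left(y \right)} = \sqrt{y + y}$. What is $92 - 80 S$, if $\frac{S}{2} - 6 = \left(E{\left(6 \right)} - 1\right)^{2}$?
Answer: $-2948 + 640 \sqrt{3} \approx -1839.5$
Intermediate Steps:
$E{\left(y \right)} = \sqrt{2} \sqrt{y}$ ($E{\left(y \right)} = \sqrt{2 y} = \sqrt{2} \sqrt{y}$)
$S = 12 + 2 \left(-1 + 2 \sqrt{3}\right)^{2}$ ($S = 12 + 2 \left(\sqrt{2} \sqrt{6} - 1\right)^{2} = 12 + 2 \left(2 \sqrt{3} - 1\right)^{2} = 12 + 2 \left(-1 + 2 \sqrt{3}\right)^{2} \approx 24.144$)
$92 - 80 S = 92 - 80 \left(38 - 8 \sqrt{3}\right) = 92 - \left(3040 - 640 \sqrt{3}\right) = -2948 + 640 \sqrt{3}$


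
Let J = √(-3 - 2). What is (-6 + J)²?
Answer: (6 - I*√5)² ≈ 31.0 - 26.833*I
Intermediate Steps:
J = I*√5 (J = √(-5) = I*√5 ≈ 2.2361*I)
(-6 + J)² = (-6 + I*√5)²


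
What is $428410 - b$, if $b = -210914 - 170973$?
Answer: $810297$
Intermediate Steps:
$b = -381887$
$428410 - b = 428410 - -381887 = 428410 + 381887 = 810297$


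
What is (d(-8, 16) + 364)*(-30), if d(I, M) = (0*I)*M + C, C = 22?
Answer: -11580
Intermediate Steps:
d(I, M) = 22 (d(I, M) = (0*I)*M + 22 = 0*M + 22 = 0 + 22 = 22)
(d(-8, 16) + 364)*(-30) = (22 + 364)*(-30) = 386*(-30) = -11580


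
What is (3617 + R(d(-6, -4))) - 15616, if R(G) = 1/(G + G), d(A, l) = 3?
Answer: -71993/6 ≈ -11999.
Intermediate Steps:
R(G) = 1/(2*G)
(3617 + R(d(-6, -4))) - 15616 = (3617 + (½)/3) - 15616 = (3617 + (½)*(⅓)) - 15616 = (3617 + ⅙) - 15616 = 21703/6 - 15616 = -71993/6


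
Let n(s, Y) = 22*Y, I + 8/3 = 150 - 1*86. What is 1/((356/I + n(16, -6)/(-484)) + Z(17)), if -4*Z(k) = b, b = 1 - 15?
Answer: 253/2423 ≈ 0.10442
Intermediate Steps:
I = 184/3 (I = -8/3 + (150 - 1*86) = -8/3 + (150 - 86) = -8/3 + 64 = 184/3 ≈ 61.333)
b = -14
Z(k) = 7/2 (Z(k) = -¼*(-14) = 7/2)
1/((356/I + n(16, -6)/(-484)) + Z(17)) = 1/((356/(184/3) + (22*(-6))/(-484)) + 7/2) = 1/((356*(3/184) - 132*(-1/484)) + 7/2) = 1/((267/46 + 3/11) + 7/2) = 1/(3075/506 + 7/2) = 1/(2423/253) = 253/2423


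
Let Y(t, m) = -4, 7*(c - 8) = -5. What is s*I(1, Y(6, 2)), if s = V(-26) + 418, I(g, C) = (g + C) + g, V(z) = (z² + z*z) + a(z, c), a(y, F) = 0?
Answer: -3540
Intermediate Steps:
c = 51/7 (c = 8 + (⅐)*(-5) = 8 - 5/7 = 51/7 ≈ 7.2857)
V(z) = 2*z² (V(z) = (z² + z*z) + 0 = (z² + z²) + 0 = 2*z² + 0 = 2*z²)
I(g, C) = C + 2*g (I(g, C) = (C + g) + g = C + 2*g)
s = 1770 (s = 2*(-26)² + 418 = 2*676 + 418 = 1352 + 418 = 1770)
s*I(1, Y(6, 2)) = 1770*(-4 + 2*1) = 1770*(-4 + 2) = 1770*(-2) = -3540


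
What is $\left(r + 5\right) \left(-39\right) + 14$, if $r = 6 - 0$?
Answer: $-415$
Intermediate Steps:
$r = 6$ ($r = 6 + 0 = 6$)
$\left(r + 5\right) \left(-39\right) + 14 = \left(6 + 5\right) \left(-39\right) + 14 = 11 \left(-39\right) + 14 = -429 + 14 = -415$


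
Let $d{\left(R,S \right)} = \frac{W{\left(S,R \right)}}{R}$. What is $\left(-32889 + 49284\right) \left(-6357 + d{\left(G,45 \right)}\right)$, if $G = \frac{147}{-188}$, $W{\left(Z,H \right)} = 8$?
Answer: $- \frac{5115147095}{49} \approx -1.0439 \cdot 10^{8}$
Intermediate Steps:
$G = - \frac{147}{188}$ ($G = 147 \left(- \frac{1}{188}\right) = - \frac{147}{188} \approx -0.78191$)
$d{\left(R,S \right)} = \frac{8}{R}$
$\left(-32889 + 49284\right) \left(-6357 + d{\left(G,45 \right)}\right) = \left(-32889 + 49284\right) \left(-6357 + \frac{8}{- \frac{147}{188}}\right) = 16395 \left(-6357 + 8 \left(- \frac{188}{147}\right)\right) = 16395 \left(-6357 - \frac{1504}{147}\right) = 16395 \left(- \frac{935983}{147}\right) = - \frac{5115147095}{49}$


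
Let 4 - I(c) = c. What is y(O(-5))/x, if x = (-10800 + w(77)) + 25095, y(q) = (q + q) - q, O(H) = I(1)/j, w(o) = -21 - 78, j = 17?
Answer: 1/80444 ≈ 1.2431e-5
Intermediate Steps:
I(c) = 4 - c
w(o) = -99
O(H) = 3/17 (O(H) = (4 - 1*1)/17 = (4 - 1)*(1/17) = 3*(1/17) = 3/17)
y(q) = q (y(q) = 2*q - q = q)
x = 14196 (x = (-10800 - 99) + 25095 = -10899 + 25095 = 14196)
y(O(-5))/x = (3/17)/14196 = (3/17)*(1/14196) = 1/80444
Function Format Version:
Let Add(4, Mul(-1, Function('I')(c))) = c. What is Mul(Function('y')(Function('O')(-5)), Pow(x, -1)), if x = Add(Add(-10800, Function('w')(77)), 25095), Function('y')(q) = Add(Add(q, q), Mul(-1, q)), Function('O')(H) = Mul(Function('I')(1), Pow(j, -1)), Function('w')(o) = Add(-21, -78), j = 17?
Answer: Rational(1, 80444) ≈ 1.2431e-5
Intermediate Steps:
Function('I')(c) = Add(4, Mul(-1, c))
Function('w')(o) = -99
Function('O')(H) = Rational(3, 17) (Function('O')(H) = Mul(Add(4, Mul(-1, 1)), Pow(17, -1)) = Mul(Add(4, -1), Rational(1, 17)) = Mul(3, Rational(1, 17)) = Rational(3, 17))
Function('y')(q) = q (Function('y')(q) = Add(Mul(2, q), Mul(-1, q)) = q)
x = 14196 (x = Add(Add(-10800, -99), 25095) = Add(-10899, 25095) = 14196)
Mul(Function('y')(Function('O')(-5)), Pow(x, -1)) = Mul(Rational(3, 17), Pow(14196, -1)) = Mul(Rational(3, 17), Rational(1, 14196)) = Rational(1, 80444)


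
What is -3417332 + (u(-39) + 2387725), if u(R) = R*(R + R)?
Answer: -1026565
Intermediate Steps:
u(R) = 2*R² (u(R) = R*(2*R) = 2*R²)
-3417332 + (u(-39) + 2387725) = -3417332 + (2*(-39)² + 2387725) = -3417332 + (2*1521 + 2387725) = -3417332 + (3042 + 2387725) = -3417332 + 2390767 = -1026565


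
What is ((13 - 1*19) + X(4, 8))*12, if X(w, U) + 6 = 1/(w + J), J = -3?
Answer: -132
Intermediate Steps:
X(w, U) = -6 + 1/(-3 + w) (X(w, U) = -6 + 1/(w - 3) = -6 + 1/(-3 + w))
((13 - 1*19) + X(4, 8))*12 = ((13 - 1*19) + (19 - 6*4)/(-3 + 4))*12 = ((13 - 19) + (19 - 24)/1)*12 = (-6 + 1*(-5))*12 = (-6 - 5)*12 = -11*12 = -132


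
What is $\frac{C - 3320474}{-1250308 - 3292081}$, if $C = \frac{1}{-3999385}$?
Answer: $\frac{13279853908491}{18166762430765} \approx 0.731$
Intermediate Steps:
$C = - \frac{1}{3999385} \approx -2.5004 \cdot 10^{-7}$
$\frac{C - 3320474}{-1250308 - 3292081} = \frac{- \frac{1}{3999385} - 3320474}{-1250308 - 3292081} = - \frac{13279853908491}{3999385 \left(-4542389\right)} = \left(- \frac{13279853908491}{3999385}\right) \left(- \frac{1}{4542389}\right) = \frac{13279853908491}{18166762430765}$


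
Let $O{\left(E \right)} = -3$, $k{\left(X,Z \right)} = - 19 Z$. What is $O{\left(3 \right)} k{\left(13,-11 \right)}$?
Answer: $-627$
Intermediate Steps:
$O{\left(3 \right)} k{\left(13,-11 \right)} = - 3 \left(\left(-19\right) \left(-11\right)\right) = \left(-3\right) 209 = -627$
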